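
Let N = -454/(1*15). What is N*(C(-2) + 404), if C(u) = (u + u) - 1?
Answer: -60382/5 ≈ -12076.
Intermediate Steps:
C(u) = -1 + 2*u (C(u) = 2*u - 1 = -1 + 2*u)
N = -454/15 ≈ -30.267
N*(C(-2) + 404) = -454*((-1 + 2*(-2)) + 404)/15 = -454*((-1 - 4) + 404)/15 = -454*(-5 + 404)/15 = -454/15*399 = -60382/5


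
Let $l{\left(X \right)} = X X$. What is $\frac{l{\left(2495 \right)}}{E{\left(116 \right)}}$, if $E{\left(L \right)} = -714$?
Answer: $- \frac{6225025}{714} \approx -8718.5$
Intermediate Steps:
$l{\left(X \right)} = X^{2}$
$\frac{l{\left(2495 \right)}}{E{\left(116 \right)}} = \frac{2495^{2}}{-714} = 6225025 \left(- \frac{1}{714}\right) = - \frac{6225025}{714}$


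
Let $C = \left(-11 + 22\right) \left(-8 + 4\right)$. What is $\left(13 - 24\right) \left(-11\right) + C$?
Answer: $77$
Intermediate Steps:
$C = -44$ ($C = 11 \left(-4\right) = -44$)
$\left(13 - 24\right) \left(-11\right) + C = \left(13 - 24\right) \left(-11\right) - 44 = \left(-11\right) \left(-11\right) - 44 = 121 - 44 = 77$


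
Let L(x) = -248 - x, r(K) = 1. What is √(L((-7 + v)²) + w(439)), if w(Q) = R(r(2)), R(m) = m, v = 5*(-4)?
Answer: 4*I*√61 ≈ 31.241*I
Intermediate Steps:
v = -20
w(Q) = 1
√(L((-7 + v)²) + w(439)) = √((-248 - (-7 - 20)²) + 1) = √((-248 - 1*(-27)²) + 1) = √((-248 - 1*729) + 1) = √((-248 - 729) + 1) = √(-977 + 1) = √(-976) = 4*I*√61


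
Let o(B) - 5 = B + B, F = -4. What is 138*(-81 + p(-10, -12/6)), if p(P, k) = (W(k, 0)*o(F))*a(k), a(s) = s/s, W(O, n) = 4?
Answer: -12834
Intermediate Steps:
o(B) = 5 + 2*B (o(B) = 5 + (B + B) = 5 + 2*B)
a(s) = 1
p(P, k) = -12 (p(P, k) = (4*(5 + 2*(-4)))*1 = (4*(5 - 8))*1 = (4*(-3))*1 = -12*1 = -12)
138*(-81 + p(-10, -12/6)) = 138*(-81 - 12) = 138*(-93) = -12834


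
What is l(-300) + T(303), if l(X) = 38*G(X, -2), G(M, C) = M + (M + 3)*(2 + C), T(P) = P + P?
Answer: -10794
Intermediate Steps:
T(P) = 2*P
G(M, C) = M + (2 + C)*(3 + M) (G(M, C) = M + (3 + M)*(2 + C) = M + (2 + C)*(3 + M))
l(X) = 38*X (l(X) = 38*(6 + 3*(-2) + 3*X - 2*X) = 38*(6 - 6 + 3*X - 2*X) = 38*X)
l(-300) + T(303) = 38*(-300) + 2*303 = -11400 + 606 = -10794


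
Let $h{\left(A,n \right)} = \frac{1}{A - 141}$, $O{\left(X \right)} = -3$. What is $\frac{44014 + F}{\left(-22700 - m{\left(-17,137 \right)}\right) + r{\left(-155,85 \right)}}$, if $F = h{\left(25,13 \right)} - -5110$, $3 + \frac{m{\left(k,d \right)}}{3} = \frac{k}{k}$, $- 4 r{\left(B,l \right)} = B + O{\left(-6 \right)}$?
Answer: $- \frac{1899461}{875974} \approx -2.1684$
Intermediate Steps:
$h{\left(A,n \right)} = \frac{1}{-141 + A}$
$r{\left(B,l \right)} = \frac{3}{4} - \frac{B}{4}$ ($r{\left(B,l \right)} = - \frac{B - 3}{4} = - \frac{-3 + B}{4} = \frac{3}{4} - \frac{B}{4}$)
$m{\left(k,d \right)} = -6$ ($m{\left(k,d \right)} = -9 + 3 \frac{k}{k} = -9 + 3 \cdot 1 = -9 + 3 = -6$)
$F = \frac{592759}{116}$ ($F = \frac{1}{-141 + 25} - -5110 = \frac{1}{-116} + 5110 = - \frac{1}{116} + 5110 = \frac{592759}{116} \approx 5110.0$)
$\frac{44014 + F}{\left(-22700 - m{\left(-17,137 \right)}\right) + r{\left(-155,85 \right)}} = \frac{44014 + \frac{592759}{116}}{\left(-22700 - -6\right) + \left(\frac{3}{4} - - \frac{155}{4}\right)} = \frac{5698383}{116 \left(\left(-22700 + 6\right) + \left(\frac{3}{4} + \frac{155}{4}\right)\right)} = \frac{5698383}{116 \left(-22694 + \frac{79}{2}\right)} = \frac{5698383}{116 \left(- \frac{45309}{2}\right)} = \frac{5698383}{116} \left(- \frac{2}{45309}\right) = - \frac{1899461}{875974}$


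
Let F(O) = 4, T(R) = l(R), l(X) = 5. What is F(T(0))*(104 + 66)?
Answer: 680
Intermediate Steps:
T(R) = 5
F(T(0))*(104 + 66) = 4*(104 + 66) = 4*170 = 680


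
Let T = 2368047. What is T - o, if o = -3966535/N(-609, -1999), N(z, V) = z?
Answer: 1438174088/609 ≈ 2.3615e+6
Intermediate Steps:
o = 3966535/609 (o = -3966535/(-609) = -3966535*(-1/609) = 3966535/609 ≈ 6513.2)
T - o = 2368047 - 1*3966535/609 = 2368047 - 3966535/609 = 1438174088/609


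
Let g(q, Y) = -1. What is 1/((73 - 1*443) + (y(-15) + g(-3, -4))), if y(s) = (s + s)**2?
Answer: 1/529 ≈ 0.0018904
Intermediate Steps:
y(s) = 4*s**2 (y(s) = (2*s)**2 = 4*s**2)
1/((73 - 1*443) + (y(-15) + g(-3, -4))) = 1/((73 - 1*443) + (4*(-15)**2 - 1)) = 1/((73 - 443) + (4*225 - 1)) = 1/(-370 + (900 - 1)) = 1/(-370 + 899) = 1/529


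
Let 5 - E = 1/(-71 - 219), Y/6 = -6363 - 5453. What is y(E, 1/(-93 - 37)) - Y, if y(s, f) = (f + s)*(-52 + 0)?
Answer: 10242252/145 ≈ 70636.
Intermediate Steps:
Y = -70896 (Y = 6*(-6363 - 5453) = 6*(-11816) = -70896)
E = 1451/290 (E = 5 - 1/(-71 - 219) = 5 - 1/(-290) = 5 - 1*(-1/290) = 5 + 1/290 = 1451/290 ≈ 5.0034)
y(s, f) = -52*f - 52*s (y(s, f) = (f + s)*(-52) = -52*f - 52*s)
y(E, 1/(-93 - 37)) - Y = (-52/(-93 - 37) - 52*1451/290) - 1*(-70896) = (-52/(-130) - 37726/145) + 70896 = (-52*(-1/130) - 37726/145) + 70896 = (⅖ - 37726/145) + 70896 = -37668/145 + 70896 = 10242252/145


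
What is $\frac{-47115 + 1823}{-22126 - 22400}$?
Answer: $\frac{22646}{22263} \approx 1.0172$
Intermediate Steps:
$\frac{-47115 + 1823}{-22126 - 22400} = - \frac{45292}{-44526} = \left(-45292\right) \left(- \frac{1}{44526}\right) = \frac{22646}{22263}$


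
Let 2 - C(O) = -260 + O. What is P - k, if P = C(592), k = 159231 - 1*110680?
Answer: -48881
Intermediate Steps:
k = 48551 (k = 159231 - 110680 = 48551)
C(O) = 262 - O (C(O) = 2 - (-260 + O) = 2 + (260 - O) = 262 - O)
P = -330 (P = 262 - 1*592 = 262 - 592 = -330)
P - k = -330 - 1*48551 = -330 - 48551 = -48881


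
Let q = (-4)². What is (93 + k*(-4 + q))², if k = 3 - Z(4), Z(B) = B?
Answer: 6561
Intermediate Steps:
q = 16
k = -1 (k = 3 - 1*4 = 3 - 4 = -1)
(93 + k*(-4 + q))² = (93 - (-4 + 16))² = (93 - 1*12)² = (93 - 12)² = 81² = 6561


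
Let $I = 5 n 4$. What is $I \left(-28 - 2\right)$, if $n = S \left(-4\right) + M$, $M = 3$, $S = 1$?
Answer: $600$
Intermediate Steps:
$n = -1$ ($n = 1 \left(-4\right) + 3 = -4 + 3 = -1$)
$I = -20$ ($I = 5 \left(-1\right) 4 = \left(-5\right) 4 = -20$)
$I \left(-28 - 2\right) = - 20 \left(-28 - 2\right) = \left(-20\right) \left(-30\right) = 600$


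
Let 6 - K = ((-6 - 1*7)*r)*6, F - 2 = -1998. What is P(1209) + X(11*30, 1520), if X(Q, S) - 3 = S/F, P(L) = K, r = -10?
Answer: -385109/499 ≈ -771.76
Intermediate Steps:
F = -1996 (F = 2 - 1998 = -1996)
K = -774 (K = 6 - (-6 - 1*7)*(-10)*6 = 6 - (-6 - 7)*(-10)*6 = 6 - (-13*(-10))*6 = 6 - 130*6 = 6 - 1*780 = 6 - 780 = -774)
P(L) = -774
X(Q, S) = 3 - S/1996 (X(Q, S) = 3 + S/(-1996) = 3 + S*(-1/1996) = 3 - S/1996)
P(1209) + X(11*30, 1520) = -774 + (3 - 1/1996*1520) = -774 + (3 - 380/499) = -774 + 1117/499 = -385109/499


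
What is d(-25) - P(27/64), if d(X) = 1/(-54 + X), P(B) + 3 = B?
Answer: 12971/5056 ≈ 2.5655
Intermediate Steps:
P(B) = -3 + B
d(-25) - P(27/64) = 1/(-54 - 25) - (-3 + 27/64) = 1/(-79) - (-3 + 27*(1/64)) = -1/79 - (-3 + 27/64) = -1/79 - 1*(-165/64) = -1/79 + 165/64 = 12971/5056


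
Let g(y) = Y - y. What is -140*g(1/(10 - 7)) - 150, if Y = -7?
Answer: 2630/3 ≈ 876.67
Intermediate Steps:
g(y) = -7 - y
-140*g(1/(10 - 7)) - 150 = -140*(-7 - 1/(10 - 7)) - 150 = -140*(-7 - 1/3) - 150 = -140*(-22/3) - 150 = 3080/3 - 150 = 2630/3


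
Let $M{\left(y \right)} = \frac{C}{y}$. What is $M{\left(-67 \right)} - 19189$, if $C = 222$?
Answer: $- \frac{1285885}{67} \approx -19192.0$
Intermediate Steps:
$M{\left(y \right)} = \frac{222}{y}$
$M{\left(-67 \right)} - 19189 = \frac{222}{-67} - 19189 = 222 \left(- \frac{1}{67}\right) - 19189 = - \frac{222}{67} - 19189 = - \frac{1285885}{67}$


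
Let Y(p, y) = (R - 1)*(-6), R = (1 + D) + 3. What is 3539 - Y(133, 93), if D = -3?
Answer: 3539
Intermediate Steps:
R = 1 (R = (1 - 3) + 3 = -2 + 3 = 1)
Y(p, y) = 0 (Y(p, y) = (1 - 1)*(-6) = 0*(-6) = 0)
3539 - Y(133, 93) = 3539 - 1*0 = 3539 + 0 = 3539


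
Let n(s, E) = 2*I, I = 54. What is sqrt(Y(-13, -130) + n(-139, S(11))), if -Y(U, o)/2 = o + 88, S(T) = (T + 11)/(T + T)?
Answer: 8*sqrt(3) ≈ 13.856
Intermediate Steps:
S(T) = (11 + T)/(2*T) (S(T) = (11 + T)/((2*T)) = (11 + T)*(1/(2*T)) = (11 + T)/(2*T))
n(s, E) = 108 (n(s, E) = 2*54 = 108)
Y(U, o) = -176 - 2*o (Y(U, o) = -2*(o + 88) = -2*(88 + o) = -176 - 2*o)
sqrt(Y(-13, -130) + n(-139, S(11))) = sqrt((-176 - 2*(-130)) + 108) = sqrt((-176 + 260) + 108) = sqrt(84 + 108) = sqrt(192) = 8*sqrt(3)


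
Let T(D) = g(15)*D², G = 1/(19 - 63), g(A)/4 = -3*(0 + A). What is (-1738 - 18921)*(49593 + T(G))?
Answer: -495877295253/484 ≈ -1.0245e+9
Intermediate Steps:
g(A) = -12*A (g(A) = 4*(-3*(0 + A)) = 4*(-3*A) = -12*A)
G = -1/44 (G = 1/(-44) = -1/44 ≈ -0.022727)
T(D) = -180*D² (T(D) = (-12*15)*D² = -180*D²)
(-1738 - 18921)*(49593 + T(G)) = (-1738 - 18921)*(49593 - 180*(-1/44)²) = -20659*(49593 - 180*1/1936) = -20659*(49593 - 45/484) = -20659*24002967/484 = -495877295253/484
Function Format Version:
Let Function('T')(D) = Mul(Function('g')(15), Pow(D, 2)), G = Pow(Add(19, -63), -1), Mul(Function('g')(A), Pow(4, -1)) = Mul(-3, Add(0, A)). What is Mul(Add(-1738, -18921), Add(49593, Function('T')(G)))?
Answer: Rational(-495877295253, 484) ≈ -1.0245e+9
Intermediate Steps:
Function('g')(A) = Mul(-12, A) (Function('g')(A) = Mul(4, Mul(-3, Add(0, A))) = Mul(4, Mul(-3, A)) = Mul(-12, A))
G = Rational(-1, 44) (G = Pow(-44, -1) = Rational(-1, 44) ≈ -0.022727)
Function('T')(D) = Mul(-180, Pow(D, 2)) (Function('T')(D) = Mul(Mul(-12, 15), Pow(D, 2)) = Mul(-180, Pow(D, 2)))
Mul(Add(-1738, -18921), Add(49593, Function('T')(G))) = Mul(Add(-1738, -18921), Add(49593, Mul(-180, Pow(Rational(-1, 44), 2)))) = Mul(-20659, Add(49593, Mul(-180, Rational(1, 1936)))) = Mul(-20659, Add(49593, Rational(-45, 484))) = Mul(-20659, Rational(24002967, 484)) = Rational(-495877295253, 484)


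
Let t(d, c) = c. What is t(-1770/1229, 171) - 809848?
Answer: -809677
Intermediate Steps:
t(-1770/1229, 171) - 809848 = 171 - 809848 = -809677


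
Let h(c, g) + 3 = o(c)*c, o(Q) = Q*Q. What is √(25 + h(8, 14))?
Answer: √534 ≈ 23.108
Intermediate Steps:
o(Q) = Q²
h(c, g) = -3 + c³ (h(c, g) = -3 + c²*c = -3 + c³)
√(25 + h(8, 14)) = √(25 + (-3 + 8³)) = √(25 + (-3 + 512)) = √(25 + 509) = √534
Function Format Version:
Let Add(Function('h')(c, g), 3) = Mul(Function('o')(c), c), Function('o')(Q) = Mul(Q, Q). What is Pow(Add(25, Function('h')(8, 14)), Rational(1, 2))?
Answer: Pow(534, Rational(1, 2)) ≈ 23.108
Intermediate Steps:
Function('o')(Q) = Pow(Q, 2)
Function('h')(c, g) = Add(-3, Pow(c, 3)) (Function('h')(c, g) = Add(-3, Mul(Pow(c, 2), c)) = Add(-3, Pow(c, 3)))
Pow(Add(25, Function('h')(8, 14)), Rational(1, 2)) = Pow(Add(25, Add(-3, Pow(8, 3))), Rational(1, 2)) = Pow(Add(25, Add(-3, 512)), Rational(1, 2)) = Pow(Add(25, 509), Rational(1, 2)) = Pow(534, Rational(1, 2))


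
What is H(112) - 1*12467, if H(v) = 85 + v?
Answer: -12270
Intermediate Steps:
H(112) - 1*12467 = (85 + 112) - 1*12467 = 197 - 12467 = -12270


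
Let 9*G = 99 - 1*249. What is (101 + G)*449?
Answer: 113597/3 ≈ 37866.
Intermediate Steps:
G = -50/3 (G = (99 - 1*249)/9 = (99 - 249)/9 = (⅑)*(-150) = -50/3 ≈ -16.667)
(101 + G)*449 = (101 - 50/3)*449 = (253/3)*449 = 113597/3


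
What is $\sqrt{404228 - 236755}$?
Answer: $\sqrt{167473} \approx 409.23$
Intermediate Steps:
$\sqrt{404228 - 236755} = \sqrt{167473}$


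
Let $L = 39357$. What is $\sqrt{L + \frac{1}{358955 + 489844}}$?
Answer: $\frac{2 \sqrt{87515845933719}}{94311} \approx 198.39$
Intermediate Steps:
$\sqrt{L + \frac{1}{358955 + 489844}} = \sqrt{39357 + \frac{1}{358955 + 489844}} = \sqrt{39357 + \frac{1}{848799}} = \sqrt{\frac{33406182244}{848799}} = \frac{2 \sqrt{87515845933719}}{94311}$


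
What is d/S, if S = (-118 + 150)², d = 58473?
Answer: 58473/1024 ≈ 57.103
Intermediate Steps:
S = 1024 (S = 32² = 1024)
d/S = 58473/1024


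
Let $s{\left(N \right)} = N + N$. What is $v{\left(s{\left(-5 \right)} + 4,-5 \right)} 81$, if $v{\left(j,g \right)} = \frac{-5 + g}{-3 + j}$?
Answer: $90$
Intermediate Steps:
$s{\left(N \right)} = 2 N$
$v{\left(j,g \right)} = \frac{-5 + g}{-3 + j}$
$v{\left(s{\left(-5 \right)} + 4,-5 \right)} 81 = \frac{-5 - 5}{-3 + \left(2 \left(-5\right) + 4\right)} 81 = \frac{1}{-3 + \left(-10 + 4\right)} \left(-10\right) 81 = \frac{1}{-3 - 6} \left(-10\right) 81 = \frac{1}{-9} \left(-10\right) 81 = \left(- \frac{1}{9}\right) \left(-10\right) 81 = \frac{10}{9} \cdot 81 = 90$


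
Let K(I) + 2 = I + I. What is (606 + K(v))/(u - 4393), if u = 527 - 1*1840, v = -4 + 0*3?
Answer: -298/2853 ≈ -0.10445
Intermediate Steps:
v = -4 (v = -4 + 0 = -4)
K(I) = -2 + 2*I (K(I) = -2 + (I + I) = -2 + 2*I)
u = -1313 (u = 527 - 1840 = -1313)
(606 + K(v))/(u - 4393) = (606 + (-2 + 2*(-4)))/(-1313 - 4393) = (606 + (-2 - 8))/(-5706) = (606 - 10)*(-1/5706) = 596*(-1/5706) = -298/2853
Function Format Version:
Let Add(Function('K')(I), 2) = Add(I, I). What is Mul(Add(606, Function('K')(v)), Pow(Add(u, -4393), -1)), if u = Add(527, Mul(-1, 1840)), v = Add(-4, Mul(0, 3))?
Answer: Rational(-298, 2853) ≈ -0.10445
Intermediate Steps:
v = -4 (v = Add(-4, 0) = -4)
Function('K')(I) = Add(-2, Mul(2, I)) (Function('K')(I) = Add(-2, Add(I, I)) = Add(-2, Mul(2, I)))
u = -1313 (u = Add(527, -1840) = -1313)
Mul(Add(606, Function('K')(v)), Pow(Add(u, -4393), -1)) = Mul(Add(606, Add(-2, Mul(2, -4))), Pow(Add(-1313, -4393), -1)) = Mul(Add(606, Add(-2, -8)), Pow(-5706, -1)) = Mul(Add(606, -10), Rational(-1, 5706)) = Mul(596, Rational(-1, 5706)) = Rational(-298, 2853)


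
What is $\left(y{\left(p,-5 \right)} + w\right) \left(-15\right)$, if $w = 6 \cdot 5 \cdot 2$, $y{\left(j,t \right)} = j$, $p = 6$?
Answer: $-990$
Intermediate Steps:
$w = 60$ ($w = 30 \cdot 2 = 60$)
$\left(y{\left(p,-5 \right)} + w\right) \left(-15\right) = \left(6 + 60\right) \left(-15\right) = 66 \left(-15\right) = -990$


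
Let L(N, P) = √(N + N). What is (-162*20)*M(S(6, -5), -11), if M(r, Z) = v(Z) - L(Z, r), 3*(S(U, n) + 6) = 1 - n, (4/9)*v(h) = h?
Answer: 80190 + 3240*I*√22 ≈ 80190.0 + 15197.0*I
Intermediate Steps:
v(h) = 9*h/4
L(N, P) = √2*√N (L(N, P) = √(2*N) = √2*√N)
S(U, n) = -17/3 - n/3 (S(U, n) = -6 + (1 - n)/3 = -6 + (⅓ - n/3) = -17/3 - n/3)
M(r, Z) = 9*Z/4 - √2*√Z
(-162*20)*M(S(6, -5), -11) = (-162*20)*((9/4)*(-11) - √2*√(-11)) = -3240*(-99/4 - √2*I*√11) = -3240*(-99/4 - I*√22) = 80190 + 3240*I*√22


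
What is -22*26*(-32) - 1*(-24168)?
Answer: 42472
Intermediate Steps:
-22*26*(-32) - 1*(-24168) = -572*(-32) + 24168 = 18304 + 24168 = 42472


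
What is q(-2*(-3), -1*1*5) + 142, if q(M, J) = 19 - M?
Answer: 155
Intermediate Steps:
q(-2*(-3), -1*1*5) + 142 = (19 - (-2)*(-3)) + 142 = (19 - 1*6) + 142 = (19 - 6) + 142 = 13 + 142 = 155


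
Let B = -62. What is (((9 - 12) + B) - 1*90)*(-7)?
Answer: 1085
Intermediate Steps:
(((9 - 12) + B) - 1*90)*(-7) = (((9 - 12) - 62) - 1*90)*(-7) = ((-3 - 62) - 90)*(-7) = (-65 - 90)*(-7) = -155*(-7) = 1085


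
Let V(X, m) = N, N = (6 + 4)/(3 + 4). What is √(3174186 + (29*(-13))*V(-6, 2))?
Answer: 2*√38877181/7 ≈ 1781.5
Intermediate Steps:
N = 10/7 ≈ 1.4286
V(X, m) = 10/7
√(3174186 + (29*(-13))*V(-6, 2)) = √(3174186 + (29*(-13))*(10/7)) = √(3174186 - 377*10/7) = √(3174186 - 3770/7) = √(22215532/7) = 2*√38877181/7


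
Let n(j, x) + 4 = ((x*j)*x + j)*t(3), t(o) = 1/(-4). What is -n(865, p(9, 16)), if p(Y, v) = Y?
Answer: 35473/2 ≈ 17737.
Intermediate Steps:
t(o) = -1/4
n(j, x) = -4 - j/4 - j*x**2/4 (n(j, x) = -4 + ((x*j)*x + j)*(-1/4) = -4 + ((j*x)*x + j)*(-1/4) = -4 + (j*x**2 + j)*(-1/4) = -4 + (j + j*x**2)*(-1/4) = -4 + (-j/4 - j*x**2/4) = -4 - j/4 - j*x**2/4)
-n(865, p(9, 16)) = -(-4 - 1/4*865 - 1/4*865*9**2) = -(-4 - 865/4 - 1/4*865*81) = -(-4 - 865/4 - 70065/4) = -1*(-35473/2) = 35473/2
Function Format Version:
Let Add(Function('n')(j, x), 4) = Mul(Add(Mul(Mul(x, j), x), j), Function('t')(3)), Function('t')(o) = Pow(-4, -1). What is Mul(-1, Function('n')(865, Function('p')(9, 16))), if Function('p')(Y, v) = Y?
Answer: Rational(35473, 2) ≈ 17737.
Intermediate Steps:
Function('t')(o) = Rational(-1, 4)
Function('n')(j, x) = Add(-4, Mul(Rational(-1, 4), j), Mul(Rational(-1, 4), j, Pow(x, 2))) (Function('n')(j, x) = Add(-4, Mul(Add(Mul(Mul(x, j), x), j), Rational(-1, 4))) = Add(-4, Mul(Add(Mul(Mul(j, x), x), j), Rational(-1, 4))) = Add(-4, Mul(Add(Mul(j, Pow(x, 2)), j), Rational(-1, 4))) = Add(-4, Mul(Add(j, Mul(j, Pow(x, 2))), Rational(-1, 4))) = Add(-4, Add(Mul(Rational(-1, 4), j), Mul(Rational(-1, 4), j, Pow(x, 2)))) = Add(-4, Mul(Rational(-1, 4), j), Mul(Rational(-1, 4), j, Pow(x, 2))))
Mul(-1, Function('n')(865, Function('p')(9, 16))) = Mul(-1, Add(-4, Mul(Rational(-1, 4), 865), Mul(Rational(-1, 4), 865, Pow(9, 2)))) = Mul(-1, Add(-4, Rational(-865, 4), Mul(Rational(-1, 4), 865, 81))) = Mul(-1, Add(-4, Rational(-865, 4), Rational(-70065, 4))) = Mul(-1, Rational(-35473, 2)) = Rational(35473, 2)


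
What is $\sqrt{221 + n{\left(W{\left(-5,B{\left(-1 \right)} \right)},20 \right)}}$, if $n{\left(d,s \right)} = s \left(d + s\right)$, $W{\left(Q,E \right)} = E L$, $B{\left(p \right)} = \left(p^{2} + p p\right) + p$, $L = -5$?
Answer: $\sqrt{521} \approx 22.825$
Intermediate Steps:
$B{\left(p \right)} = p + 2 p^{2}$ ($B{\left(p \right)} = \left(p^{2} + p^{2}\right) + p = 2 p^{2} + p = p + 2 p^{2}$)
$W{\left(Q,E \right)} = - 5 E$ ($W{\left(Q,E \right)} = E \left(-5\right) = - 5 E$)
$\sqrt{221 + n{\left(W{\left(-5,B{\left(-1 \right)} \right)},20 \right)}} = \sqrt{221 + 20 \left(- 5 \left(- (1 + 2 \left(-1\right))\right) + 20\right)} = \sqrt{221 + 20 \left(- 5 \left(- (1 - 2)\right) + 20\right)} = \sqrt{221 + 20 \left(- 5 \left(\left(-1\right) \left(-1\right)\right) + 20\right)} = \sqrt{221 + 20 \left(\left(-5\right) 1 + 20\right)} = \sqrt{221 + 20 \left(-5 + 20\right)} = \sqrt{221 + 20 \cdot 15} = \sqrt{221 + 300} = \sqrt{521}$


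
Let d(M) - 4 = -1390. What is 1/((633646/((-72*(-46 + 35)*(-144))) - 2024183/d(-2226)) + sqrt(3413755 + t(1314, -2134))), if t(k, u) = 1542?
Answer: -4730930525376/4222645931908271 + 3251736576*sqrt(3415297)/4222645931908271 ≈ 0.00030276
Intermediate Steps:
d(M) = -1386 (d(M) = 4 - 1390 = -1386)
1/((633646/((-72*(-46 + 35)*(-144))) - 2024183/d(-2226)) + sqrt(3413755 + t(1314, -2134))) = 1/((633646/((-72*(-46 + 35)*(-144))) - 2024183/(-1386)) + sqrt(3413755 + 1542)) = 1/((633646/((-72*(-11)*(-144))) - 2024183*(-1/1386)) + sqrt(3415297)) = 1/((633646/((792*(-144))) + 289169/198) + sqrt(3415297)) = 1/((633646/(-114048) + 289169/198) + sqrt(3415297)) = 1/((633646*(-1/114048) + 289169/198) + sqrt(3415297)) = 1/((-316823/57024 + 289169/198) + sqrt(3415297)) = 1/(82963849/57024 + sqrt(3415297))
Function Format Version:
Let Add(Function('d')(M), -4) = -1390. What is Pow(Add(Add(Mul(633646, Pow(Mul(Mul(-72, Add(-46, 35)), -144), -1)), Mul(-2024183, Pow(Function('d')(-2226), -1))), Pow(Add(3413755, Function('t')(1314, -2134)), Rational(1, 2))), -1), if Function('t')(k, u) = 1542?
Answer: Add(Rational(-4730930525376, 4222645931908271), Mul(Rational(3251736576, 4222645931908271), Pow(3415297, Rational(1, 2)))) ≈ 0.00030276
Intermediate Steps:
Function('d')(M) = -1386 (Function('d')(M) = Add(4, -1390) = -1386)
Pow(Add(Add(Mul(633646, Pow(Mul(Mul(-72, Add(-46, 35)), -144), -1)), Mul(-2024183, Pow(Function('d')(-2226), -1))), Pow(Add(3413755, Function('t')(1314, -2134)), Rational(1, 2))), -1) = Pow(Add(Add(Mul(633646, Pow(Mul(Mul(-72, Add(-46, 35)), -144), -1)), Mul(-2024183, Pow(-1386, -1))), Pow(Add(3413755, 1542), Rational(1, 2))), -1) = Pow(Add(Add(Mul(633646, Pow(Mul(Mul(-72, -11), -144), -1)), Mul(-2024183, Rational(-1, 1386))), Pow(3415297, Rational(1, 2))), -1) = Pow(Add(Add(Mul(633646, Pow(Mul(792, -144), -1)), Rational(289169, 198)), Pow(3415297, Rational(1, 2))), -1) = Pow(Add(Add(Mul(633646, Pow(-114048, -1)), Rational(289169, 198)), Pow(3415297, Rational(1, 2))), -1) = Pow(Add(Add(Mul(633646, Rational(-1, 114048)), Rational(289169, 198)), Pow(3415297, Rational(1, 2))), -1) = Pow(Add(Add(Rational(-316823, 57024), Rational(289169, 198)), Pow(3415297, Rational(1, 2))), -1) = Pow(Add(Rational(82963849, 57024), Pow(3415297, Rational(1, 2))), -1)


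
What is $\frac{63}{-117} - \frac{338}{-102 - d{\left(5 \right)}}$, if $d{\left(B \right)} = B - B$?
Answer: $\frac{1840}{663} \approx 2.7753$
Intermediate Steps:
$d{\left(B \right)} = 0$
$\frac{63}{-117} - \frac{338}{-102 - d{\left(5 \right)}} = \frac{63}{-117} - \frac{338}{-102 - 0} = 63 \left(- \frac{1}{117}\right) - \frac{338}{-102 + 0} = - \frac{7}{13} - \frac{338}{-102} = - \frac{7}{13} - - \frac{169}{51} = - \frac{7}{13} + \frac{169}{51} = \frac{1840}{663}$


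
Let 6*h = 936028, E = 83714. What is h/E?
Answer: 234007/125571 ≈ 1.8635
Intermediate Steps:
h = 468014/3 (h = (⅙)*936028 = 468014/3 ≈ 1.5600e+5)
h/E = (468014/3)/83714 = (468014/3)*(1/83714) = 234007/125571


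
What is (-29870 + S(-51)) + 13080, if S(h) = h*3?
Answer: -16943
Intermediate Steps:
S(h) = 3*h
(-29870 + S(-51)) + 13080 = (-29870 + 3*(-51)) + 13080 = (-29870 - 153) + 13080 = -30023 + 13080 = -16943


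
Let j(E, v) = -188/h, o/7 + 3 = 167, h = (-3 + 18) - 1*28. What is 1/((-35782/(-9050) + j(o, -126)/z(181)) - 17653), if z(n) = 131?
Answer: -7706075/136004022902 ≈ -5.6661e-5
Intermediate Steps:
h = -13 (h = 15 - 28 = -13)
o = 1148 (o = -21 + 7*167 = -21 + 1169 = 1148)
j(E, v) = 188/13 (j(E, v) = -188/(-13) = -188*(-1/13) = 188/13)
1/((-35782/(-9050) + j(o, -126)/z(181)) - 17653) = 1/((-35782/(-9050) + (188/13)/131) - 17653) = 1/((-35782*(-1/9050) + (188/13)*(1/131)) - 17653) = 1/((17891/4525 + 188/1703) - 17653) = 1/(31319073/7706075 - 17653) = 1/(-136004022902/7706075) = -7706075/136004022902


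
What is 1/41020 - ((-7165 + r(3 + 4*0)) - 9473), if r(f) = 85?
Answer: 679004061/41020 ≈ 16553.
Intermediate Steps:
1/41020 - ((-7165 + r(3 + 4*0)) - 9473) = 1/41020 - ((-7165 + 85) - 9473) = 1/41020 - (-7080 - 9473) = 1/41020 - 1*(-16553) = 1/41020 + 16553 = 679004061/41020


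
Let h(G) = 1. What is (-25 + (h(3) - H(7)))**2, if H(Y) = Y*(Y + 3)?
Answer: 8836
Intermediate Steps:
H(Y) = Y*(3 + Y)
(-25 + (h(3) - H(7)))**2 = (-25 + (1 - 7*(3 + 7)))**2 = (-25 + (1 - 7*10))**2 = (-25 + (1 - 1*70))**2 = (-25 + (1 - 70))**2 = (-25 - 69)**2 = (-94)**2 = 8836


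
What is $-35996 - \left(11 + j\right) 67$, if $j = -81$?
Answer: $-31306$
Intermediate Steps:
$-35996 - \left(11 + j\right) 67 = -35996 - \left(11 - 81\right) 67 = -35996 - \left(-70\right) 67 = -35996 - -4690 = -35996 + 4690 = -31306$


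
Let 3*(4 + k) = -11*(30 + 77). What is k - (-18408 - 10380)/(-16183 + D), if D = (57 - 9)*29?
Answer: -17672863/44373 ≈ -398.28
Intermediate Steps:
D = 1392 (D = 48*29 = 1392)
k = -1189/3 (k = -4 + (-11*(30 + 77))/3 = -4 + (-11*107)/3 = -4 + (⅓)*(-1177) = -4 - 1177/3 = -1189/3 ≈ -396.33)
k - (-18408 - 10380)/(-16183 + D) = -1189/3 - (-18408 - 10380)/(-16183 + 1392) = -1189/3 - (-28788)/(-14791) = -1189/3 - (-28788)*(-1)/14791 = -1189/3 - 1*28788/14791 = -1189/3 - 28788/14791 = -17672863/44373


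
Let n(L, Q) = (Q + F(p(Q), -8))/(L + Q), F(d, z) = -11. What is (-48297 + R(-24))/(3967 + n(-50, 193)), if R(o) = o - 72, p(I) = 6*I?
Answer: -532323/43651 ≈ -12.195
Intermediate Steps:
R(o) = -72 + o
n(L, Q) = (-11 + Q)/(L + Q) (n(L, Q) = (Q - 11)/(L + Q) = (-11 + Q)/(L + Q))
(-48297 + R(-24))/(3967 + n(-50, 193)) = (-48297 + (-72 - 24))/(3967 + (-11 + 193)/(-50 + 193)) = (-48297 - 96)/(3967 + 182/143) = -48393/(3967 + (1/143)*182) = -48393/(3967 + 14/11) = -48393/43651/11 = -48393*11/43651 = -532323/43651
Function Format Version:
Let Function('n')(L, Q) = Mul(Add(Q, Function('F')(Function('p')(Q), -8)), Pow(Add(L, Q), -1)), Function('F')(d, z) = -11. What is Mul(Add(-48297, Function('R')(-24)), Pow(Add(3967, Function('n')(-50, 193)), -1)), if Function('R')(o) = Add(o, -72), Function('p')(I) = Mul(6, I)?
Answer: Rational(-532323, 43651) ≈ -12.195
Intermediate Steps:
Function('R')(o) = Add(-72, o)
Function('n')(L, Q) = Mul(Pow(Add(L, Q), -1), Add(-11, Q)) (Function('n')(L, Q) = Mul(Add(Q, -11), Pow(Add(L, Q), -1)) = Mul(Add(-11, Q), Pow(Add(L, Q), -1)) = Mul(Pow(Add(L, Q), -1), Add(-11, Q)))
Mul(Add(-48297, Function('R')(-24)), Pow(Add(3967, Function('n')(-50, 193)), -1)) = Mul(Add(-48297, Add(-72, -24)), Pow(Add(3967, Mul(Pow(Add(-50, 193), -1), Add(-11, 193))), -1)) = Mul(Add(-48297, -96), Pow(Add(3967, Mul(Pow(143, -1), 182)), -1)) = Mul(-48393, Pow(Add(3967, Mul(Rational(1, 143), 182)), -1)) = Mul(-48393, Pow(Add(3967, Rational(14, 11)), -1)) = Mul(-48393, Pow(Rational(43651, 11), -1)) = Mul(-48393, Rational(11, 43651)) = Rational(-532323, 43651)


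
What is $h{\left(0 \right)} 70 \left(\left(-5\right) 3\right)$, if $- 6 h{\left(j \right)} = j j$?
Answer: $0$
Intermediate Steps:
$h{\left(j \right)} = - \frac{j^{2}}{6}$ ($h{\left(j \right)} = - \frac{j j}{6} = - \frac{j^{2}}{6}$)
$h{\left(0 \right)} 70 \left(\left(-5\right) 3\right) = - \frac{0^{2}}{6} \cdot 70 \left(\left(-5\right) 3\right) = \left(- \frac{1}{6}\right) 0 \cdot 70 \left(-15\right) = 0 \cdot 70 \left(-15\right) = 0 \left(-15\right) = 0$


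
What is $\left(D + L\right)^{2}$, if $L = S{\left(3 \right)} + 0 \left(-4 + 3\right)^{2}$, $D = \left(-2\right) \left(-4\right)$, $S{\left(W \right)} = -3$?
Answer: $25$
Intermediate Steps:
$D = 8$
$L = -3$ ($L = -3 + 0 \left(-4 + 3\right)^{2} = -3 + 0 \left(-1\right)^{2} = -3 + 0 \cdot 1 = -3 + 0 = -3$)
$\left(D + L\right)^{2} = \left(8 - 3\right)^{2} = 5^{2} = 25$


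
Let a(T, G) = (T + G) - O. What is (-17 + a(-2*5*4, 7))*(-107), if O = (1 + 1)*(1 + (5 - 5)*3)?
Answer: 5564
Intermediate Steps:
O = 2 (O = 2*(1 + 0*3) = 2*(1 + 0) = 2*1 = 2)
a(T, G) = -2 + G + T (a(T, G) = (T + G) - 1*2 = (G + T) - 2 = -2 + G + T)
(-17 + a(-2*5*4, 7))*(-107) = (-17 + (-2 + 7 - 2*5*4))*(-107) = (-17 + (-2 + 7 - 10*4))*(-107) = (-17 + (-2 + 7 - 40))*(-107) = (-17 - 35)*(-107) = -52*(-107) = 5564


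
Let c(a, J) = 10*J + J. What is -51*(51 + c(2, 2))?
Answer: -3723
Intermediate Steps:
c(a, J) = 11*J
-51*(51 + c(2, 2)) = -51*(51 + 11*2) = -51*(51 + 22) = -51*73 = -3723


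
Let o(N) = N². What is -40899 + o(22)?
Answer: -40415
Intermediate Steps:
-40899 + o(22) = -40899 + 22² = -40899 + 484 = -40415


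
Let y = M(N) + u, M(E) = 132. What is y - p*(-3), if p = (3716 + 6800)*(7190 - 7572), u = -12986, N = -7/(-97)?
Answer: -12064190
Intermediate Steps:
N = 7/97 (N = -7*(-1/97) = 7/97 ≈ 0.072165)
p = -4017112 (p = 10516*(-382) = -4017112)
y = -12854 (y = 132 - 12986 = -12854)
y - p*(-3) = -12854 - (-4017112)*(-3) = -12854 - 1*12051336 = -12854 - 12051336 = -12064190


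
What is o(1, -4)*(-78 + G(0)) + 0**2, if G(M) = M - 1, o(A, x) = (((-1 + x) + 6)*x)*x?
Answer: -1264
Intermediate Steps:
o(A, x) = x**2*(5 + x) (o(A, x) = ((5 + x)*x)*x = (x*(5 + x))*x = x**2*(5 + x))
G(M) = -1 + M
o(1, -4)*(-78 + G(0)) + 0**2 = ((-4)**2*(5 - 4))*(-78 + (-1 + 0)) + 0**2 = (16*1)*(-78 - 1) + 0 = 16*(-79) + 0 = -1264 + 0 = -1264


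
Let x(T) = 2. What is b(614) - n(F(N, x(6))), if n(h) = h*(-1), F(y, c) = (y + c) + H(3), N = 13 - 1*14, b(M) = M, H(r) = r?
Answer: 618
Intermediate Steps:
N = -1 (N = 13 - 14 = -1)
F(y, c) = 3 + c + y (F(y, c) = (y + c) + 3 = (c + y) + 3 = 3 + c + y)
n(h) = -h
b(614) - n(F(N, x(6))) = 614 - (-1)*(3 + 2 - 1) = 614 - (-1)*4 = 614 - 1*(-4) = 614 + 4 = 618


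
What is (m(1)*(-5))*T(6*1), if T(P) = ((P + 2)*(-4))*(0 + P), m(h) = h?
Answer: 960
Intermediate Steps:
T(P) = P*(-8 - 4*P) (T(P) = ((2 + P)*(-4))*P = (-8 - 4*P)*P = P*(-8 - 4*P))
(m(1)*(-5))*T(6*1) = (1*(-5))*(-4*6*1*(2 + 6*1)) = -(-20)*6*(2 + 6) = -(-20)*6*8 = -5*(-192) = 960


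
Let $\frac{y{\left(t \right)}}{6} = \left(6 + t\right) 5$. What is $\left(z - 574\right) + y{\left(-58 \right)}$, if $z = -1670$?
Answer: $-3804$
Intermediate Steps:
$y{\left(t \right)} = 180 + 30 t$ ($y{\left(t \right)} = 6 \left(6 + t\right) 5 = 6 \left(30 + 5 t\right) = 180 + 30 t$)
$\left(z - 574\right) + y{\left(-58 \right)} = \left(-1670 - 574\right) + \left(180 + 30 \left(-58\right)\right) = -2244 + \left(180 - 1740\right) = -2244 - 1560 = -3804$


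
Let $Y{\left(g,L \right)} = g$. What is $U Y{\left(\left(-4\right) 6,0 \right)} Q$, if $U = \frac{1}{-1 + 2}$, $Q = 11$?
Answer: $-264$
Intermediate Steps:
$U = 1$ ($U = 1^{-1} = 1$)
$U Y{\left(\left(-4\right) 6,0 \right)} Q = 1 \left(\left(-4\right) 6\right) 11 = 1 \left(-24\right) 11 = \left(-24\right) 11 = -264$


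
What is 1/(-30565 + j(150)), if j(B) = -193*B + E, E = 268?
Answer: -1/59247 ≈ -1.6878e-5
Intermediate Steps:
j(B) = 268 - 193*B (j(B) = -193*B + 268 = 268 - 193*B)
1/(-30565 + j(150)) = 1/(-30565 + (268 - 193*150)) = 1/(-30565 + (268 - 28950)) = 1/(-30565 - 28682) = 1/(-59247) = -1/59247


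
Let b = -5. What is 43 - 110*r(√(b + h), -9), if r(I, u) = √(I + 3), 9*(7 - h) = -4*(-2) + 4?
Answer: 43 - 110*√(27 + 3*√6)/3 ≈ -171.89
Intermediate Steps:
h = 17/3 (h = 7 - (-4*(-2) + 4)/9 = 7 - (8 + 4)/9 = 7 - ⅑*12 = 7 - 4/3 = 17/3 ≈ 5.6667)
r(I, u) = √(3 + I)
43 - 110*r(√(b + h), -9) = 43 - 110*√(3 + √(-5 + 17/3)) = 43 - 110*√(3 + √(⅔)) = 43 - 110*√(3 + √6/3)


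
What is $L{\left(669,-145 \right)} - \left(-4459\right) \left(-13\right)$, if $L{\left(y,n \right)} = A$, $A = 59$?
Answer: $-57908$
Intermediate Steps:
$L{\left(y,n \right)} = 59$
$L{\left(669,-145 \right)} - \left(-4459\right) \left(-13\right) = 59 - \left(-4459\right) \left(-13\right) = 59 - 57967 = -57908$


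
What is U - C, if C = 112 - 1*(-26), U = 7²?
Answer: -89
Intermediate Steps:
U = 49
C = 138 (C = 112 + 26 = 138)
U - C = 49 - 1*138 = 49 - 138 = -89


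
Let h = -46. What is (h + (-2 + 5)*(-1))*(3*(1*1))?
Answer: -147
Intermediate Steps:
(h + (-2 + 5)*(-1))*(3*(1*1)) = (-46 + (-2 + 5)*(-1))*(3*(1*1)) = (-46 + 3*(-1))*(3*1) = (-46 - 3)*3 = -49*3 = -147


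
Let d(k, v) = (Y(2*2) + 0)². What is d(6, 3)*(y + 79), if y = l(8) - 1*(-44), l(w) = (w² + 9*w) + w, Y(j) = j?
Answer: 4272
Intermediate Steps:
l(w) = w² + 10*w
y = 188 (y = 8*(10 + 8) - 1*(-44) = 8*18 + 44 = 144 + 44 = 188)
d(k, v) = 16 (d(k, v) = (2*2 + 0)² = (4 + 0)² = 4² = 16)
d(6, 3)*(y + 79) = 16*(188 + 79) = 16*267 = 4272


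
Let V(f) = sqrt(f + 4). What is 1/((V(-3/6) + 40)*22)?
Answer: 40/35123 - sqrt(14)/70246 ≈ 0.0010856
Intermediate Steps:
V(f) = sqrt(4 + f)
1/((V(-3/6) + 40)*22) = 1/((sqrt(4 - 3/6) + 40)*22) = 1/((sqrt(4 - 3*1/6) + 40)*22) = 1/((sqrt(4 - 1/2) + 40)*22) = 1/((sqrt(7/2) + 40)*22) = 1/((sqrt(14)/2 + 40)*22) = 1/((40 + sqrt(14)/2)*22) = 1/(880 + 11*sqrt(14))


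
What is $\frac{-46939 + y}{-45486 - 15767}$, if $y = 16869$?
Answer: $\frac{30070}{61253} \approx 0.49091$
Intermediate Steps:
$\frac{-46939 + y}{-45486 - 15767} = \frac{-46939 + 16869}{-45486 - 15767} = - \frac{30070}{-61253} = \left(-30070\right) \left(- \frac{1}{61253}\right) = \frac{30070}{61253}$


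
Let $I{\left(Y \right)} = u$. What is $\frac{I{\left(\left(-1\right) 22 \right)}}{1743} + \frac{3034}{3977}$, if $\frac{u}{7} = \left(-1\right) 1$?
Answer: $\frac{18329}{24153} \approx 0.75887$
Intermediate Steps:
$u = -7$ ($u = 7 \left(\left(-1\right) 1\right) = 7 \left(-1\right) = -7$)
$I{\left(Y \right)} = -7$
$\frac{I{\left(\left(-1\right) 22 \right)}}{1743} + \frac{3034}{3977} = - \frac{7}{1743} + \frac{3034}{3977} = \left(-7\right) \frac{1}{1743} + 3034 \cdot \frac{1}{3977} = - \frac{1}{249} + \frac{74}{97} = \frac{18329}{24153}$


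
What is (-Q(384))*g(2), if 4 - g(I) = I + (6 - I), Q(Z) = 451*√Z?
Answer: 7216*√6 ≈ 17676.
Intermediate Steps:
g(I) = -2 (g(I) = 4 - (I + (6 - I)) = 4 - 1*6 = 4 - 6 = -2)
(-Q(384))*g(2) = -451*√384*(-2) = -451*8*√6*(-2) = -3608*√6*(-2) = 7216*√6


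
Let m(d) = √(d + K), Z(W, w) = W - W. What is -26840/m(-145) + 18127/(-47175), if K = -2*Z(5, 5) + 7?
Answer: -18127/47175 + 13420*I*√138/69 ≈ -0.38425 + 2284.8*I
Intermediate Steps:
Z(W, w) = 0
K = 7 (K = -2*0 + 7 = 0 + 7 = 7)
m(d) = √(7 + d) (m(d) = √(d + 7) = √(7 + d))
-26840/m(-145) + 18127/(-47175) = -26840/√(7 - 145) + 18127/(-47175) = -26840*(-I*√138/138) + 18127*(-1/47175) = -26840*(-I*√138/138) - 18127/47175 = -(-13420)*I*√138/69 - 18127/47175 = 13420*I*√138/69 - 18127/47175 = -18127/47175 + 13420*I*√138/69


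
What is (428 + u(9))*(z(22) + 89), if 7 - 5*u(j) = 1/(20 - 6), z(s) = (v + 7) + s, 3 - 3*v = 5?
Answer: 1763344/35 ≈ 50381.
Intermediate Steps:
v = -⅔ (v = 1 - ⅓*5 = 1 - 5/3 = -⅔ ≈ -0.66667)
z(s) = 19/3 + s (z(s) = (-⅔ + 7) + s = 19/3 + s)
u(j) = 97/70 (u(j) = 7/5 - 1/(5*(20 - 6)) = 7/5 - ⅕/14 = 7/5 - ⅕*1/14 = 7/5 - 1/70 = 97/70)
(428 + u(9))*(z(22) + 89) = (428 + 97/70)*((19/3 + 22) + 89) = 30057*(85/3 + 89)/70 = (30057/70)*(352/3) = 1763344/35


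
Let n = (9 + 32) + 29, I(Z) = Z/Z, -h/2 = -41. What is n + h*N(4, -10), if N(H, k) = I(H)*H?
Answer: 398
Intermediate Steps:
h = 82 (h = -2*(-41) = 82)
I(Z) = 1
N(H, k) = H (N(H, k) = 1*H = H)
n = 70 (n = 41 + 29 = 70)
n + h*N(4, -10) = 70 + 82*4 = 70 + 328 = 398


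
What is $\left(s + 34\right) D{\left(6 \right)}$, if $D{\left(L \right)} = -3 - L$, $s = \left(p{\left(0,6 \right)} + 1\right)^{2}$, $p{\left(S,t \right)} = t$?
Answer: $-747$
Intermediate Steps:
$s = 49$ ($s = \left(6 + 1\right)^{2} = 7^{2} = 49$)
$\left(s + 34\right) D{\left(6 \right)} = \left(49 + 34\right) \left(-3 - 6\right) = 83 \left(-3 - 6\right) = 83 \left(-9\right) = -747$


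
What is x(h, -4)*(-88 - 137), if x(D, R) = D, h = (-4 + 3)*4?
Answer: 900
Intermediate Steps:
h = -4 (h = -1*4 = -4)
x(h, -4)*(-88 - 137) = -4*(-88 - 137) = -4*(-225) = 900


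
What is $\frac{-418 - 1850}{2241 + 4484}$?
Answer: $- \frac{2268}{6725} \approx -0.33725$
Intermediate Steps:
$\frac{-418 - 1850}{2241 + 4484} = - \frac{2268}{6725}$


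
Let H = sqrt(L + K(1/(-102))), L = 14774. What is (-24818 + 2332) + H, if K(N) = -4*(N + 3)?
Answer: -22486 + 4*sqrt(2399754)/51 ≈ -22365.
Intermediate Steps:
K(N) = -12 - 4*N (K(N) = -4*(3 + N) = -12 - 4*N)
H = 4*sqrt(2399754)/51 (H = sqrt(14774 + (-12 - 4/(-102))) = sqrt(14774 + (-12 - 4*(-1/102))) = sqrt(14774 + (-12 + 2/51)) = sqrt(14774 - 610/51) = sqrt(752864/51) = 4*sqrt(2399754)/51 ≈ 121.50)
(-24818 + 2332) + H = (-24818 + 2332) + 4*sqrt(2399754)/51 = -22486 + 4*sqrt(2399754)/51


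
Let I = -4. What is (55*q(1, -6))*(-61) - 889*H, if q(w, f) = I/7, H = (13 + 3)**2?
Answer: -1579668/7 ≈ -2.2567e+5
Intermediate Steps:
H = 256 (H = 16**2 = 256)
q(w, f) = -4/7
(55*q(1, -6))*(-61) - 889*H = (55*(-4/7))*(-61) - 889*256 = -220/7*(-61) - 227584 = 13420/7 - 227584 = -1579668/7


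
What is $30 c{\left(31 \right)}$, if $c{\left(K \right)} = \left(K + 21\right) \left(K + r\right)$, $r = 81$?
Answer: $174720$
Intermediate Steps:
$c{\left(K \right)} = \left(21 + K\right) \left(81 + K\right)$ ($c{\left(K \right)} = \left(K + 21\right) \left(K + 81\right) = \left(21 + K\right) \left(81 + K\right)$)
$30 c{\left(31 \right)} = 30 \left(1701 + 31^{2} + 102 \cdot 31\right) = 30 \left(1701 + 961 + 3162\right) = 30 \cdot 5824 = 174720$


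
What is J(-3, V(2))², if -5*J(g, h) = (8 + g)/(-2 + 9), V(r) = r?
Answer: 1/49 ≈ 0.020408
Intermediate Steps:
J(g, h) = -8/35 - g/35 (J(g, h) = -(8 + g)/(5*(-2 + 9)) = -(8 + g)/(5*7) = -(8/7 + g/7)/5 = -8/35 - g/35)
J(-3, V(2))² = (-8/35 - 1/35*(-3))² = (-8/35 + 3/35)² = (-⅐)² = 1/49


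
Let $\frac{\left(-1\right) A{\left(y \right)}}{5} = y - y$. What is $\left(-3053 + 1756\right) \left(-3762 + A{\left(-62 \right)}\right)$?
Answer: $4879314$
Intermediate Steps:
$A{\left(y \right)} = 0$ ($A{\left(y \right)} = - 5 \left(y - y\right) = \left(-5\right) 0 = 0$)
$\left(-3053 + 1756\right) \left(-3762 + A{\left(-62 \right)}\right) = \left(-3053 + 1756\right) \left(-3762 + 0\right) = \left(-1297\right) \left(-3762\right) = 4879314$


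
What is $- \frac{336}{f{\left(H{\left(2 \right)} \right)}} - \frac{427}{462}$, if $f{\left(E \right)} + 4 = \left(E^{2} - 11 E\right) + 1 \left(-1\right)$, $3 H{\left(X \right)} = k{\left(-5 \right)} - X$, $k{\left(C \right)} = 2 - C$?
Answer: $\frac{188299}{12210} \approx 15.422$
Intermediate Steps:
$H{\left(X \right)} = \frac{7}{3} - \frac{X}{3}$ ($H{\left(X \right)} = \frac{\left(2 - -5\right) - X}{3} = \frac{\left(2 + 5\right) - X}{3} = \frac{7 - X}{3} = \frac{7}{3} - \frac{X}{3}$)
$f{\left(E \right)} = -5 + E^{2} - 11 E$ ($f{\left(E \right)} = -4 + \left(\left(E^{2} - 11 E\right) + 1 \left(-1\right)\right) = -4 - \left(1 - E^{2} + 11 E\right) = -5 + E^{2} - 11 E$)
$- \frac{336}{f{\left(H{\left(2 \right)} \right)}} - \frac{427}{462} = - \frac{336}{-5 + \left(\frac{7}{3} - \frac{2}{3}\right)^{2} - 11 \left(\frac{7}{3} - \frac{2}{3}\right)} - \frac{427}{462} = - \frac{336}{-5 + \left(\frac{7}{3} - \frac{2}{3}\right)^{2} - 11 \left(\frac{7}{3} - \frac{2}{3}\right)} - \frac{61}{66} = - \frac{336}{-5 + \left(\frac{5}{3}\right)^{2} - \frac{55}{3}} - \frac{61}{66} = - \frac{336}{-5 + \frac{25}{9} - \frac{55}{3}} - \frac{61}{66} = - \frac{336}{- \frac{185}{9}} - \frac{61}{66} = \left(-336\right) \left(- \frac{9}{185}\right) - \frac{61}{66} = \frac{3024}{185} - \frac{61}{66} = \frac{188299}{12210}$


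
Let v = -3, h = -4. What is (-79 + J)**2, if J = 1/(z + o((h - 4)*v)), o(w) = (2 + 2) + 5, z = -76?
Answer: 28026436/4489 ≈ 6243.4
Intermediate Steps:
o(w) = 9 (o(w) = 4 + 5 = 9)
J = -1/67 (J = 1/(-76 + 9) = 1/(-67) = -1/67 ≈ -0.014925)
(-79 + J)**2 = (-79 - 1/67)**2 = (-5294/67)**2 = 28026436/4489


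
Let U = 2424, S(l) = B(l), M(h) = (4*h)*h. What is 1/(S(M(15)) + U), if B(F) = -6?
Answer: 1/2418 ≈ 0.00041356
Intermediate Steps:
M(h) = 4*h²
S(l) = -6
1/(S(M(15)) + U) = 1/(-6 + 2424) = 1/2418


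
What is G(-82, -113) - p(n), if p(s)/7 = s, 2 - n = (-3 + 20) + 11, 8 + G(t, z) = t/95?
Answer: 16448/95 ≈ 173.14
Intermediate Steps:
G(t, z) = -8 + t/95
n = -26 (n = 2 - ((-3 + 20) + 11) = 2 - (17 + 11) = 2 - 1*28 = 2 - 28 = -26)
p(s) = 7*s
G(-82, -113) - p(n) = (-8 + (1/95)*(-82)) - 7*(-26) = (-8 - 82/95) - 1*(-182) = -842/95 + 182 = 16448/95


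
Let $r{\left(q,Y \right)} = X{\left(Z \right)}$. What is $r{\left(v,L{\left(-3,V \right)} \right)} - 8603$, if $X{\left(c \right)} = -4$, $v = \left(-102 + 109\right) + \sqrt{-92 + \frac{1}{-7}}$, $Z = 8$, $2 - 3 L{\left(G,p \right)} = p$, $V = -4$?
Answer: $-8607$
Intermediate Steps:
$L{\left(G,p \right)} = \frac{2}{3} - \frac{p}{3}$
$v = 7 + \frac{i \sqrt{4515}}{7}$ ($v = 7 + \sqrt{-92 - \frac{1}{7}} = 7 + \sqrt{- \frac{645}{7}} = 7 + \frac{i \sqrt{4515}}{7} \approx 7.0 + 9.5991 i$)
$r{\left(q,Y \right)} = -4$
$r{\left(v,L{\left(-3,V \right)} \right)} - 8603 = -4 - 8603 = -8607$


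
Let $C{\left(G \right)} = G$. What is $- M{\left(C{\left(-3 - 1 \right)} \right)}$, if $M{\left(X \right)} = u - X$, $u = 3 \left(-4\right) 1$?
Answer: $8$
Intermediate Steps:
$u = -12$ ($u = \left(-12\right) 1 = -12$)
$M{\left(X \right)} = -12 - X$
$- M{\left(C{\left(-3 - 1 \right)} \right)} = - (-12 - \left(-3 - 1\right)) = - (-12 - -4) = - (-12 + 4) = \left(-1\right) \left(-8\right) = 8$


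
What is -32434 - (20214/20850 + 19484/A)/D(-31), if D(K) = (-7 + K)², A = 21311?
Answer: -3468377506938259/106936466900 ≈ -32434.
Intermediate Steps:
-32434 - (20214/20850 + 19484/A)/D(-31) = -32434 - (20214/20850 + 19484/21311)/((-7 - 31)²) = -32434 - (20214*(1/20850) + 19484*(1/21311))/((-38)²) = -32434 - (3369/3475 + 19484/21311)/1444 = -32434 - 139503659/(74055725*1444) = -32434 - 1*139503659/106936466900 = -32434 - 139503659/106936466900 = -3468377506938259/106936466900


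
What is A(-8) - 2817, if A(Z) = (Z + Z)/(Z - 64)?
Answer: -25351/9 ≈ -2816.8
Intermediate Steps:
A(Z) = 2*Z/(-64 + Z) (A(Z) = (2*Z)/(-64 + Z) = 2*Z/(-64 + Z))
A(-8) - 2817 = 2*(-8)/(-64 - 8) - 2817 = 2*(-8)/(-72) - 2817 = 2*(-8)*(-1/72) - 2817 = 2/9 - 2817 = -25351/9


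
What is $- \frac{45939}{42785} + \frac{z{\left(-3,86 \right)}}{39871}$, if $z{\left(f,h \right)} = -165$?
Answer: $- \frac{1838693394}{1705880735} \approx -1.0779$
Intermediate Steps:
$- \frac{45939}{42785} + \frac{z{\left(-3,86 \right)}}{39871} = - \frac{45939}{42785} - \frac{165}{39871} = - \frac{1838693394}{1705880735}$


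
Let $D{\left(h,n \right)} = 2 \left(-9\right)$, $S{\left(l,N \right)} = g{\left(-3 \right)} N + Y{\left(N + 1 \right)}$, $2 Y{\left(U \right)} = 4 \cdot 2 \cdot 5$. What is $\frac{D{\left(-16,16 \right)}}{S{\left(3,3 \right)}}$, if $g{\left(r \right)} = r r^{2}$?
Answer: $\frac{18}{61} \approx 0.29508$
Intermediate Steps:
$g{\left(r \right)} = r^{3}$
$Y{\left(U \right)} = 20$ ($Y{\left(U \right)} = \frac{4 \cdot 2 \cdot 5}{2} = \frac{8 \cdot 5}{2} = \frac{1}{2} \cdot 40 = 20$)
$S{\left(l,N \right)} = 20 - 27 N$ ($S{\left(l,N \right)} = \left(-3\right)^{3} N + 20 = - 27 N + 20 = 20 - 27 N$)
$D{\left(h,n \right)} = -18$
$\frac{D{\left(-16,16 \right)}}{S{\left(3,3 \right)}} = - \frac{18}{20 - 81} = - \frac{18}{-61} = \left(-18\right) \left(- \frac{1}{61}\right) = \frac{18}{61}$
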